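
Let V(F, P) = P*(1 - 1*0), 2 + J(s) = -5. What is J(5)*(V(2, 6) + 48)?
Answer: -378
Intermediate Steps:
J(s) = -7 (J(s) = -2 - 5 = -7)
V(F, P) = P (V(F, P) = P*(1 + 0) = P*1 = P)
J(5)*(V(2, 6) + 48) = -7*(6 + 48) = -7*54 = -378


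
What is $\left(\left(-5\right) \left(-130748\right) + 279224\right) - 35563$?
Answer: $897401$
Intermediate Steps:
$\left(\left(-5\right) \left(-130748\right) + 279224\right) - 35563 = \left(653740 + 279224\right) - 35563 = 932964 - 35563 = 897401$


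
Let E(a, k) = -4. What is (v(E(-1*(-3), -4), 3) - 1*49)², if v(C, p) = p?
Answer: 2116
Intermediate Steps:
(v(E(-1*(-3), -4), 3) - 1*49)² = (3 - 1*49)² = (3 - 49)² = (-46)² = 2116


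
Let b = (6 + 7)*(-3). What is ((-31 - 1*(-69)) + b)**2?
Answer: 1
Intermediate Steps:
b = -39 (b = 13*(-3) = -39)
((-31 - 1*(-69)) + b)**2 = ((-31 - 1*(-69)) - 39)**2 = ((-31 + 69) - 39)**2 = (38 - 39)**2 = (-1)**2 = 1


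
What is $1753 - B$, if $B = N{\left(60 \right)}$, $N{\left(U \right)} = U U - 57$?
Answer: $-1790$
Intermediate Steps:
$N{\left(U \right)} = -57 + U^{2}$ ($N{\left(U \right)} = U^{2} - 57 = -57 + U^{2}$)
$B = 3543$ ($B = -57 + 60^{2} = -57 + 3600 = 3543$)
$1753 - B = 1753 - 3543 = -1790$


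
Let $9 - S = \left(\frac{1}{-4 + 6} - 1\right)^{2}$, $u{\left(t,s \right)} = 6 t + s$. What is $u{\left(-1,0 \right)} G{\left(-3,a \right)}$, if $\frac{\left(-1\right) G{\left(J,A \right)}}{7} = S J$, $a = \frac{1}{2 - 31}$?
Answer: $- \frac{2205}{2} \approx -1102.5$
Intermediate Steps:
$u{\left(t,s \right)} = s + 6 t$
$a = - \frac{1}{29}$ ($a = \frac{1}{-29} = - \frac{1}{29} \approx -0.034483$)
$S = \frac{35}{4}$ ($S = 9 - \left(\frac{1}{-4 + 6} - 1\right)^{2} = 9 - \left(\frac{1}{2} - 1\right)^{2} = 9 - \left(- \frac{1}{2}\right)^{2} = 9 - \frac{1}{4} = \frac{35}{4} \approx 8.75$)
$G{\left(J,A \right)} = - \frac{245 J}{4}$ ($G{\left(J,A \right)} = - 7 \frac{35 J}{4} = - \frac{245 J}{4}$)
$u{\left(-1,0 \right)} G{\left(-3,a \right)} = \left(0 + 6 \left(-1\right)\right) \left(\left(- \frac{245}{4}\right) \left(-3\right)\right) = \left(0 - 6\right) \frac{735}{4} = \left(-6\right) \frac{735}{4} = - \frac{2205}{2}$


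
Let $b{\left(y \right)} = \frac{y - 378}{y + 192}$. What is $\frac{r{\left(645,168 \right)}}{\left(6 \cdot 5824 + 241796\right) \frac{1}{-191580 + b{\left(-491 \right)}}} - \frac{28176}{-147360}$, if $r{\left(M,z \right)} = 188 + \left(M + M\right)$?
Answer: $- \frac{6496604373321}{6350698705} \approx -1023.0$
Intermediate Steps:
$r{\left(M,z \right)} = 188 + 2 M$
$b{\left(y \right)} = \frac{-378 + y}{192 + y}$
$\frac{r{\left(645,168 \right)}}{\left(6 \cdot 5824 + 241796\right) \frac{1}{-191580 + b{\left(-491 \right)}}} - \frac{28176}{-147360} = \frac{188 + 2 \cdot 645}{\left(6 \cdot 5824 + 241796\right) \frac{1}{-191580 + \frac{-378 - 491}{192 - 491}}} - \frac{28176}{-147360} = \frac{188 + 1290}{\left(34944 + 241796\right) \frac{1}{-191580 + \frac{1}{-299} \left(-869\right)}} - - \frac{587}{3070} = \frac{1478}{276740 \frac{1}{-191580 - - \frac{869}{299}}} + \frac{587}{3070} = \frac{1478}{276740 \frac{1}{-191580 + \frac{869}{299}}} + \frac{587}{3070} = \frac{1478}{276740 \frac{1}{- \frac{57281551}{299}}} + \frac{587}{3070} = \frac{1478}{276740 \left(- \frac{299}{57281551}\right)} + \frac{587}{3070} = \frac{1478}{- \frac{82745260}{57281551}} + \frac{587}{3070} = 1478 \left(- \frac{57281551}{82745260}\right) + \frac{587}{3070} = - \frac{42331066189}{41372630} + \frac{587}{3070} = - \frac{6496604373321}{6350698705}$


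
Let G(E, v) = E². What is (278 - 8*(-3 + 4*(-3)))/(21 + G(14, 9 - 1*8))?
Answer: 398/217 ≈ 1.8341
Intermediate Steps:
(278 - 8*(-3 + 4*(-3)))/(21 + G(14, 9 - 1*8)) = (278 - 8*(-3 + 4*(-3)))/(21 + 14²) = (278 - 8*(-3 - 12))/(21 + 196) = (278 - 8*(-15))/217 = (278 + 120)*(1/217) = 398*(1/217) = 398/217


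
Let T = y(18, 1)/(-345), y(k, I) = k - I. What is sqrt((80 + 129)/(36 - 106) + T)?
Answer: I*sqrt(70802970)/4830 ≈ 1.7421*I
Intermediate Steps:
T = -17/345 (T = (18 - 1*1)/(-345) = (18 - 1)*(-1/345) = 17*(-1/345) = -17/345 ≈ -0.049275)
sqrt((80 + 129)/(36 - 106) + T) = sqrt((80 + 129)/(36 - 106) - 17/345) = sqrt(209/(-70) - 17/345) = sqrt(209*(-1/70) - 17/345) = sqrt(-209/70 - 17/345) = sqrt(-14659/4830) = I*sqrt(70802970)/4830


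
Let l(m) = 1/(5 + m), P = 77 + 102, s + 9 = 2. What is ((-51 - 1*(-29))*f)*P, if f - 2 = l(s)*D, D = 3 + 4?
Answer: 5907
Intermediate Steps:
s = -7 (s = -9 + 2 = -7)
D = 7
P = 179
f = -3/2 (f = 2 + 7/(5 - 7) = 2 + 7/(-2) = 2 - 1/2*7 = 2 - 7/2 = -3/2 ≈ -1.5000)
((-51 - 1*(-29))*f)*P = ((-51 - 1*(-29))*(-3/2))*179 = ((-51 + 29)*(-3/2))*179 = -22*(-3/2)*179 = 33*179 = 5907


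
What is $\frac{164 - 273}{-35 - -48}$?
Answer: $- \frac{109}{13} \approx -8.3846$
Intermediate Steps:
$\frac{164 - 273}{-35 - -48} = - \frac{109}{-35 + \left(-124 + 172\right)} = - \frac{109}{-35 + 48} = - \frac{109}{13}$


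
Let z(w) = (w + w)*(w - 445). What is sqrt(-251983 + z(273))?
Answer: I*sqrt(345895) ≈ 588.13*I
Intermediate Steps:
z(w) = 2*w*(-445 + w) (z(w) = (2*w)*(-445 + w) = 2*w*(-445 + w))
sqrt(-251983 + z(273)) = sqrt(-251983 + 2*273*(-445 + 273)) = sqrt(-251983 + 2*273*(-172)) = sqrt(-251983 - 93912) = sqrt(-345895) = I*sqrt(345895)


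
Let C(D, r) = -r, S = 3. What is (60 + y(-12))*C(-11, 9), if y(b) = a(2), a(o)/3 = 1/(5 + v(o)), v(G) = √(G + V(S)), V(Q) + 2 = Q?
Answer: -12015/22 + 27*√3/22 ≈ -544.01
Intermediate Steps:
V(Q) = -2 + Q
v(G) = √(1 + G) (v(G) = √(G + (-2 + 3)) = √(G + 1) = √(1 + G))
a(o) = 3/(5 + √(1 + o))
y(b) = 3/(5 + √3) (y(b) = 3/(5 + √(1 + 2)) = 3/(5 + √3))
(60 + y(-12))*C(-11, 9) = (60 + (15/22 - 3*√3/22))*(-1*9) = (1335/22 - 3*√3/22)*(-9) = -12015/22 + 27*√3/22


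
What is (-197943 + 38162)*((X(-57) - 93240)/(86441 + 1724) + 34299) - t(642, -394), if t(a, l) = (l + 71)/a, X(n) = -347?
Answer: -310187571082469401/56601930 ≈ -5.4802e+9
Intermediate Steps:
t(a, l) = (71 + l)/a
(-197943 + 38162)*((X(-57) - 93240)/(86441 + 1724) + 34299) - t(642, -394) = (-197943 + 38162)*((-347 - 93240)/(86441 + 1724) + 34299) - (71 - 394)/642 = -159781*(-93587/88165 + 34299) - (-323)/642 = -159781*(-93587*1/88165 + 34299) - 1*(-323/642) = -159781*(-93587/88165 + 34299) + 323/642 = -159781*3023877748/88165 + 323/642 = -483158210453188/88165 + 323/642 = -310187571082469401/56601930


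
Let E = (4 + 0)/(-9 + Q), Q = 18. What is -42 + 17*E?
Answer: -310/9 ≈ -34.444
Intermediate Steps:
E = 4/9 (E = (4 + 0)/(-9 + 18) = 4/9 ≈ 0.44444)
-42 + 17*E = -42 + 17*(4/9) = -42 + 68/9 = -310/9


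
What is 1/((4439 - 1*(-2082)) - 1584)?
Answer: 1/4937 ≈ 0.00020255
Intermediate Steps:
1/((4439 - 1*(-2082)) - 1584) = 1/((4439 + 2082) - 1584) = 1/(6521 - 1584) = 1/4937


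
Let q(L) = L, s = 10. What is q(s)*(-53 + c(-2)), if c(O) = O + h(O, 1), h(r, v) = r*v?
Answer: -570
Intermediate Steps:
c(O) = 2*O (c(O) = O + O*1 = O + O = 2*O)
q(s)*(-53 + c(-2)) = 10*(-53 + 2*(-2)) = 10*(-53 - 4) = 10*(-57) = -570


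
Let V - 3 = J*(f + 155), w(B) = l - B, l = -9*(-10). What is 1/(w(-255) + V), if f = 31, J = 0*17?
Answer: 1/348 ≈ 0.0028736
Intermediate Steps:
J = 0
l = 90
w(B) = 90 - B
V = 3 (V = 3 + 0*(31 + 155) = 3 + 0*186 = 3 + 0 = 3)
1/(w(-255) + V) = 1/((90 - 1*(-255)) + 3) = 1/((90 + 255) + 3) = 1/(345 + 3) = 1/348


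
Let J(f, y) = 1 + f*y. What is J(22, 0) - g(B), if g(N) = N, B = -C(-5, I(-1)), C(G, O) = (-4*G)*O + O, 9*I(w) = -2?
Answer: -11/3 ≈ -3.6667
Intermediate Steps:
I(w) = -2/9 (I(w) = (1/9)*(-2) = -2/9)
C(G, O) = O - 4*G*O (C(G, O) = -4*G*O + O = O - 4*G*O)
B = 14/3 (B = -(-2)*(1 - 4*(-5))/9 = -(-2)*(1 + 20)/9 = -(-2)*21/9 = -1*(-14/3) = 14/3 ≈ 4.6667)
J(22, 0) - g(B) = (1 + 22*0) - 1*14/3 = (1 + 0) - 14/3 = 1 - 14/3 = -11/3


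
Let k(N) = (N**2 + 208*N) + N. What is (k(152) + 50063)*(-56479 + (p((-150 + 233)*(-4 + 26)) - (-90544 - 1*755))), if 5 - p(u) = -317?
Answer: 3687625770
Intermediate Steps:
p(u) = 322 (p(u) = 5 - 1*(-317) = 5 + 317 = 322)
k(N) = N**2 + 209*N
(k(152) + 50063)*(-56479 + (p((-150 + 233)*(-4 + 26)) - (-90544 - 1*755))) = (152*(209 + 152) + 50063)*(-56479 + (322 - (-90544 - 1*755))) = (152*361 + 50063)*(-56479 + (322 - (-90544 - 755))) = (54872 + 50063)*(-56479 + (322 - 1*(-91299))) = 104935*(-56479 + (322 + 91299)) = 104935*(-56479 + 91621) = 104935*35142 = 3687625770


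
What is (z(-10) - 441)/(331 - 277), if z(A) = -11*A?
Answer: -331/54 ≈ -6.1296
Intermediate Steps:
(z(-10) - 441)/(331 - 277) = (-11*(-10) - 441)/(331 - 277) = (110 - 441)/54 = -331*1/54 = -331/54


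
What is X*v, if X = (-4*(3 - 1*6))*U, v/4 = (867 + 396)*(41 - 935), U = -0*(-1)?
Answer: 0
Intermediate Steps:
U = 0 (U = -1*0 = 0)
v = -4516488 (v = 4*((867 + 396)*(41 - 935)) = 4*(1263*(-894)) = 4*(-1129122) = -4516488)
X = 0 (X = -4*(3 - 1*6)*0 = -4*(3 - 6)*0 = -4*(-3)*0 = 12*0 = 0)
X*v = 0*(-4516488) = 0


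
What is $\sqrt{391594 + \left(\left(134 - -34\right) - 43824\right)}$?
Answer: $\sqrt{347938} \approx 589.86$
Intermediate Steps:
$\sqrt{391594 + \left(\left(134 - -34\right) - 43824\right)} = \sqrt{391594 + \left(\left(134 + 34\right) - 43824\right)} = \sqrt{391594 + \left(168 - 43824\right)} = \sqrt{391594 - 43656} = \sqrt{347938}$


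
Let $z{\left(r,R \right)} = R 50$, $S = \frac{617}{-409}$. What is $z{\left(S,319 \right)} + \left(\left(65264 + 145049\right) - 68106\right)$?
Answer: $158157$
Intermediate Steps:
$S = - \frac{617}{409}$ ($S = 617 \left(- \frac{1}{409}\right) = - \frac{617}{409} \approx -1.5086$)
$z{\left(r,R \right)} = 50 R$
$z{\left(S,319 \right)} + \left(\left(65264 + 145049\right) - 68106\right) = 50 \cdot 319 + \left(\left(65264 + 145049\right) - 68106\right) = 15950 + \left(210313 - 68106\right) = 15950 + 142207 = 158157$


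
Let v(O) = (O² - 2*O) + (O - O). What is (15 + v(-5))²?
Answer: 2500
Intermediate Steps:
v(O) = O² - 2*O (v(O) = (O² - 2*O) + 0 = O² - 2*O)
(15 + v(-5))² = (15 - 5*(-2 - 5))² = (15 - 5*(-7))² = (15 + 35)² = 50² = 2500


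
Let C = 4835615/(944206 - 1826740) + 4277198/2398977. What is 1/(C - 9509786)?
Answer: -705726255906/6711308276832798157 ≈ -1.0515e-7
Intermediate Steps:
C = -2608585502041/705726255906 (C = 4835615/(-882534) + 4277198*(1/2398977) = 4835615*(-1/882534) + 4277198/2398977 = -4835615/882534 + 4277198/2398977 = -2608585502041/705726255906 ≈ -3.6963)
1/(C - 9509786) = 1/(-2608585502041/705726255906 - 9509786) = 1/(-6711308276832798157/705726255906) = -705726255906/6711308276832798157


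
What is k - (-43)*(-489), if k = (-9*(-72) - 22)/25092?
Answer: -263804429/12546 ≈ -21027.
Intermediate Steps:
k = 313/12546 (k = (648 - 22)*(1/25092) = 626*(1/25092) = 313/12546 ≈ 0.024948)
k - (-43)*(-489) = 313/12546 - (-43)*(-489) = 313/12546 - 1*21027 = 313/12546 - 21027 = -263804429/12546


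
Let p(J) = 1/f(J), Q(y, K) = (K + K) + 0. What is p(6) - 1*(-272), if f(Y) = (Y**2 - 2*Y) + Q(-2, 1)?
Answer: 7073/26 ≈ 272.04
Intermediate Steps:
Q(y, K) = 2*K (Q(y, K) = 2*K + 0 = 2*K)
f(Y) = 2 + Y**2 - 2*Y (f(Y) = (Y**2 - 2*Y) + 2*1 = (Y**2 - 2*Y) + 2 = 2 + Y**2 - 2*Y)
p(J) = 1/(2 + J**2 - 2*J)
p(6) - 1*(-272) = 1/(2 + 6**2 - 2*6) - 1*(-272) = 1/(2 + 36 - 12) + 272 = 1/26 + 272 = 7073/26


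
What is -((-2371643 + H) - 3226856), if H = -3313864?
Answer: 8912363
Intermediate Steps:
-((-2371643 + H) - 3226856) = -((-2371643 - 3313864) - 3226856) = -(-5685507 - 3226856) = -1*(-8912363) = 8912363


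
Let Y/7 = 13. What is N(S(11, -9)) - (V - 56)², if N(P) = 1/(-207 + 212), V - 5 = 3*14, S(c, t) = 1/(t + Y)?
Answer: -404/5 ≈ -80.800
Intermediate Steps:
Y = 91 (Y = 7*13 = 91)
S(c, t) = 1/(91 + t) (S(c, t) = 1/(t + 91) = 1/(91 + t))
V = 47 (V = 5 + 3*14 = 5 + 42 = 47)
N(P) = ⅕ (N(P) = 1/5 = ⅕)
N(S(11, -9)) - (V - 56)² = ⅕ - (47 - 56)² = ⅕ - 1*(-9)² = ⅕ - 1*81 = ⅕ - 81 = -404/5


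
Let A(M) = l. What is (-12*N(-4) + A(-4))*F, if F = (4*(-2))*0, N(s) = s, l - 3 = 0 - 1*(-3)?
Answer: 0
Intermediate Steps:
l = 6 (l = 3 + (0 - 1*(-3)) = 3 + (0 + 3) = 3 + 3 = 6)
A(M) = 6
F = 0 (F = -8*0 = 0)
(-12*N(-4) + A(-4))*F = (-12*(-4) + 6)*0 = (48 + 6)*0 = 54*0 = 0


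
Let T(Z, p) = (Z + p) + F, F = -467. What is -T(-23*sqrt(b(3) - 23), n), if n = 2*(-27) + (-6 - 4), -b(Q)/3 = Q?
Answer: 531 + 92*I*sqrt(2) ≈ 531.0 + 130.11*I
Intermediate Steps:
b(Q) = -3*Q
n = -64 (n = -54 - 10 = -64)
T(Z, p) = -467 + Z + p (T(Z, p) = (Z + p) - 467 = -467 + Z + p)
-T(-23*sqrt(b(3) - 23), n) = -(-467 - 23*sqrt(-3*3 - 23) - 64) = -(-467 - 23*sqrt(-9 - 23) - 64) = -(-467 - 92*I*sqrt(2) - 64) = -(-531 - 92*I*sqrt(2)) = 531 + 92*I*sqrt(2)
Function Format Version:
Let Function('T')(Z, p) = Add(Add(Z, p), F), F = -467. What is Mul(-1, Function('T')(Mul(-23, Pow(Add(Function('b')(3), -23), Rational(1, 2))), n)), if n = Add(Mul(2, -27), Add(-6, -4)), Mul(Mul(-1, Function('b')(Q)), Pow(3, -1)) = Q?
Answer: Add(531, Mul(92, I, Pow(2, Rational(1, 2)))) ≈ Add(531.00, Mul(130.11, I))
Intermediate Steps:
Function('b')(Q) = Mul(-3, Q)
n = -64 (n = Add(-54, -10) = -64)
Function('T')(Z, p) = Add(-467, Z, p) (Function('T')(Z, p) = Add(Add(Z, p), -467) = Add(-467, Z, p))
Mul(-1, Function('T')(Mul(-23, Pow(Add(Function('b')(3), -23), Rational(1, 2))), n)) = Mul(-1, Add(-467, Mul(-23, Pow(Add(Mul(-3, 3), -23), Rational(1, 2))), -64)) = Mul(-1, Add(-467, Mul(-23, Pow(Add(-9, -23), Rational(1, 2))), -64)) = Mul(-1, Add(-467, Mul(-23, Pow(-32, Rational(1, 2))), -64)) = Mul(-1, Add(-467, Mul(-23, Mul(4, I, Pow(2, Rational(1, 2)))), -64)) = Mul(-1, Add(-467, Mul(-92, I, Pow(2, Rational(1, 2))), -64)) = Mul(-1, Add(-531, Mul(-92, I, Pow(2, Rational(1, 2))))) = Add(531, Mul(92, I, Pow(2, Rational(1, 2))))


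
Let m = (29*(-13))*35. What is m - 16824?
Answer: -30019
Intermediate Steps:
m = -13195 (m = -377*35 = -13195)
m - 16824 = -13195 - 16824 = -30019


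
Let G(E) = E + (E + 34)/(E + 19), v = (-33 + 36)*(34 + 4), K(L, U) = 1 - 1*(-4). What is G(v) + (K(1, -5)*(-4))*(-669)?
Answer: 1794850/133 ≈ 13495.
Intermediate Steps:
K(L, U) = 5 (K(L, U) = 1 + 4 = 5)
v = 114 (v = 3*38 = 114)
G(E) = E + (34 + E)/(19 + E)
G(v) + (K(1, -5)*(-4))*(-669) = (34 + 114² + 20*114)/(19 + 114) + (5*(-4))*(-669) = (34 + 12996 + 2280)/133 - 20*(-669) = (1/133)*15310 + 13380 = 15310/133 + 13380 = 1794850/133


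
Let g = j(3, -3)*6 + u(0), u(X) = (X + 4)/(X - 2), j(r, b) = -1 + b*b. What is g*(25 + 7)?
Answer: 1472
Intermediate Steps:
j(r, b) = -1 + b**2
u(X) = (4 + X)/(-2 + X)
g = 46 (g = (-1 + (-3)**2)*6 + (4 + 0)/(-2 + 0) = (-1 + 9)*6 + 4/(-2) = 8*6 - 1/2*4 = 48 - 2 = 46)
g*(25 + 7) = 46*(25 + 7) = 46*32 = 1472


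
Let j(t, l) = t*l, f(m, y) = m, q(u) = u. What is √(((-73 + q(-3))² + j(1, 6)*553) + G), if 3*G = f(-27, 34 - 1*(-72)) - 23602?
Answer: √10959/3 ≈ 34.895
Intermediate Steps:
j(t, l) = l*t
G = -23629/3 (G = (-27 - 23602)/3 = (⅓)*(-23629) = -23629/3 ≈ -7876.3)
√(((-73 + q(-3))² + j(1, 6)*553) + G) = √(((-73 - 3)² + (6*1)*553) - 23629/3) = √(((-76)² + 6*553) - 23629/3) = √((5776 + 3318) - 23629/3) = √(9094 - 23629/3) = √(3653/3) = √10959/3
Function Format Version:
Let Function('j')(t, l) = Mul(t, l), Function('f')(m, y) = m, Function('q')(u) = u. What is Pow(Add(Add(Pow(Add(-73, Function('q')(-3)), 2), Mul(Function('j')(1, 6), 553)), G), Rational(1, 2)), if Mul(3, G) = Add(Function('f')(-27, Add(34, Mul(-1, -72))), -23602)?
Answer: Mul(Rational(1, 3), Pow(10959, Rational(1, 2))) ≈ 34.895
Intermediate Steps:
Function('j')(t, l) = Mul(l, t)
G = Rational(-23629, 3) (G = Mul(Rational(1, 3), Add(-27, -23602)) = Mul(Rational(1, 3), -23629) = Rational(-23629, 3) ≈ -7876.3)
Pow(Add(Add(Pow(Add(-73, Function('q')(-3)), 2), Mul(Function('j')(1, 6), 553)), G), Rational(1, 2)) = Pow(Add(Add(Pow(Add(-73, -3), 2), Mul(Mul(6, 1), 553)), Rational(-23629, 3)), Rational(1, 2)) = Pow(Add(Add(Pow(-76, 2), Mul(6, 553)), Rational(-23629, 3)), Rational(1, 2)) = Pow(Add(Add(5776, 3318), Rational(-23629, 3)), Rational(1, 2)) = Pow(Add(9094, Rational(-23629, 3)), Rational(1, 2)) = Pow(Rational(3653, 3), Rational(1, 2)) = Mul(Rational(1, 3), Pow(10959, Rational(1, 2)))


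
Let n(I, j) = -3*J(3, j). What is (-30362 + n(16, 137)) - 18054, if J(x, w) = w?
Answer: -48827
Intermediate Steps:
n(I, j) = -3*j
(-30362 + n(16, 137)) - 18054 = (-30362 - 3*137) - 18054 = (-30362 - 411) - 18054 = -30773 - 18054 = -48827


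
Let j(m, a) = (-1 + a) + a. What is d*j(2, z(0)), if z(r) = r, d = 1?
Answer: -1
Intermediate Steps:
j(m, a) = -1 + 2*a
d*j(2, z(0)) = 1*(-1 + 2*0) = 1*(-1 + 0) = 1*(-1) = -1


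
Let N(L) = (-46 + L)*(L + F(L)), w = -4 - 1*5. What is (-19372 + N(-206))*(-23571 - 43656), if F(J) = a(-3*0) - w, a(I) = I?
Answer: -2035095744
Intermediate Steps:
w = -9 (w = -4 - 5 = -9)
F(J) = 9 (F(J) = -3*0 - 1*(-9) = 0 + 9 = 9)
N(L) = (-46 + L)*(9 + L) (N(L) = (-46 + L)*(L + 9) = (-46 + L)*(9 + L))
(-19372 + N(-206))*(-23571 - 43656) = (-19372 + (-414 + (-206)² - 37*(-206)))*(-23571 - 43656) = (-19372 + (-414 + 42436 + 7622))*(-67227) = (-19372 + 49644)*(-67227) = 30272*(-67227) = -2035095744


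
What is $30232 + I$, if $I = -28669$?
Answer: $1563$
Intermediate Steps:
$30232 + I = 30232 - 28669 = 1563$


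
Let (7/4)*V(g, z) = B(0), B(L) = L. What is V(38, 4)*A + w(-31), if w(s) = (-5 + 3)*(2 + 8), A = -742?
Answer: -20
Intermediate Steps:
V(g, z) = 0 (V(g, z) = (4/7)*0 = 0)
w(s) = -20 (w(s) = -2*10 = -20)
V(38, 4)*A + w(-31) = 0*(-742) - 20 = 0 - 20 = -20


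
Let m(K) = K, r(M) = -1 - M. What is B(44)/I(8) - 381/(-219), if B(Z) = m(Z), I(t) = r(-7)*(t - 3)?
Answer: 3511/1095 ≈ 3.2064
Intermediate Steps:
I(t) = -18 + 6*t (I(t) = (-1 - 1*(-7))*(t - 3) = (-1 + 7)*(-3 + t) = 6*(-3 + t) = -18 + 6*t)
B(Z) = Z
B(44)/I(8) - 381/(-219) = 44/(-18 + 6*8) - 381/(-219) = 44/(-18 + 48) - 381*(-1/219) = 44/30 + 127/73 = 44*(1/30) + 127/73 = 22/15 + 127/73 = 3511/1095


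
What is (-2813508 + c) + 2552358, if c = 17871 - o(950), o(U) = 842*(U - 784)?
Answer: -383051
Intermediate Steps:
o(U) = -660128 + 842*U (o(U) = 842*(-784 + U) = -660128 + 842*U)
c = -121901 (c = 17871 - (-660128 + 842*950) = 17871 - (-660128 + 799900) = 17871 - 1*139772 = 17871 - 139772 = -121901)
(-2813508 + c) + 2552358 = (-2813508 - 121901) + 2552358 = -2935409 + 2552358 = -383051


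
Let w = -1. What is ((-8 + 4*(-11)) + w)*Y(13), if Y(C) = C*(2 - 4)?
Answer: 1378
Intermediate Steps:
Y(C) = -2*C (Y(C) = C*(-2) = -2*C)
((-8 + 4*(-11)) + w)*Y(13) = ((-8 + 4*(-11)) - 1)*(-2*13) = ((-8 - 44) - 1)*(-26) = (-52 - 1)*(-26) = -53*(-26) = 1378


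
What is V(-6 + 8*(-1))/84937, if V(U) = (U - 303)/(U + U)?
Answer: 317/2378236 ≈ 0.00013329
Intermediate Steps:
V(U) = (-303 + U)/(2*U) (V(U) = (-303 + U)/((2*U)) = (-303 + U)*(1/(2*U)) = (-303 + U)/(2*U))
V(-6 + 8*(-1))/84937 = ((-303 + (-6 + 8*(-1)))/(2*(-6 + 8*(-1))))/84937 = ((-303 + (-6 - 8))/(2*(-6 - 8)))*(1/84937) = ((1/2)*(-303 - 14)/(-14))*(1/84937) = ((1/2)*(-1/14)*(-317))*(1/84937) = (317/28)*(1/84937) = 317/2378236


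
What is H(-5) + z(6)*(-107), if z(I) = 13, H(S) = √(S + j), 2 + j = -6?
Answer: -1391 + I*√13 ≈ -1391.0 + 3.6056*I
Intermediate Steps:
j = -8 (j = -2 - 6 = -8)
H(S) = √(-8 + S) (H(S) = √(S - 8) = √(-8 + S))
H(-5) + z(6)*(-107) = √(-8 - 5) + 13*(-107) = √(-13) - 1391 = I*√13 - 1391 = -1391 + I*√13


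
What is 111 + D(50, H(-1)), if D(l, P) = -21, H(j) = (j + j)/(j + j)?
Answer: 90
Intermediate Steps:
H(j) = 1 (H(j) = (2*j)/((2*j)) = (2*j)*(1/(2*j)) = 1)
111 + D(50, H(-1)) = 111 - 21 = 90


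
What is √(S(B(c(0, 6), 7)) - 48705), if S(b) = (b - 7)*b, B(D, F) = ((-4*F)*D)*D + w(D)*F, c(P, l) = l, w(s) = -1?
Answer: 5*√39545 ≈ 994.30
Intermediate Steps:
B(D, F) = -F - 4*F*D² (B(D, F) = ((-4*F)*D)*D - F = (-4*D*F)*D - F = -4*F*D² - F = -F - 4*F*D²)
S(b) = b*(-7 + b) (S(b) = (-7 + b)*b = b*(-7 + b))
√(S(B(c(0, 6), 7)) - 48705) = √((-1*7*(1 + 4*6²))*(-7 - 1*7*(1 + 4*6²)) - 48705) = √((-1*7*(1 + 4*36))*(-7 - 1*7*(1 + 4*36)) - 48705) = √((-1*7*(1 + 144))*(-7 - 1*7*(1 + 144)) - 48705) = √((-1*7*145)*(-7 - 1*7*145) - 48705) = √(-1015*(-7 - 1015) - 48705) = √(-1015*(-1022) - 48705) = √(1037330 - 48705) = √988625 = 5*√39545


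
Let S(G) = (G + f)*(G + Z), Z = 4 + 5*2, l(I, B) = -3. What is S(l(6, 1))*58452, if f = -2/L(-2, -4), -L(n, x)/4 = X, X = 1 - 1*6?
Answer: -9966066/5 ≈ -1.9932e+6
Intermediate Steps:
X = -5 (X = 1 - 6 = -5)
L(n, x) = 20 (L(n, x) = -4*(-5) = 20)
f = -⅒ (f = -2/20 = -2*1/20 = -⅒ ≈ -0.10000)
Z = 14 (Z = 4 + 10 = 14)
S(G) = (14 + G)*(-⅒ + G) (S(G) = (G - ⅒)*(G + 14) = (-⅒ + G)*(14 + G) = (14 + G)*(-⅒ + G))
S(l(6, 1))*58452 = (-7/5 + (-3)² + (139/10)*(-3))*58452 = (-7/5 + 9 - 417/10)*58452 = -341/10*58452 = -9966066/5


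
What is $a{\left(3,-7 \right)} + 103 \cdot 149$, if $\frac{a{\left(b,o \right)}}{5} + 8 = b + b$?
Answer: $15337$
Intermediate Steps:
$a{\left(b,o \right)} = -40 + 10 b$ ($a{\left(b,o \right)} = -40 + 5 \left(b + b\right) = -40 + 5 \cdot 2 b = -40 + 10 b$)
$a{\left(3,-7 \right)} + 103 \cdot 149 = \left(-40 + 10 \cdot 3\right) + 103 \cdot 149 = \left(-40 + 30\right) + 15347 = -10 + 15347 = 15337$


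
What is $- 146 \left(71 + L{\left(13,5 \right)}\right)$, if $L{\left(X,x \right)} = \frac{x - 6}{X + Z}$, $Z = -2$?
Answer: $- \frac{113880}{11} \approx -10353.0$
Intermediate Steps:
$L{\left(X,x \right)} = \frac{-6 + x}{-2 + X}$ ($L{\left(X,x \right)} = \frac{x - 6}{X - 2} = \frac{-6 + x}{-2 + X}$)
$- 146 \left(71 + L{\left(13,5 \right)}\right) = - 146 \left(71 + \frac{-6 + 5}{-2 + 13}\right) = - 146 \left(71 + \frac{1}{11} \left(-1\right)\right) = - 146 \left(71 - \frac{1}{11}\right) = \left(-146\right) \frac{780}{11} = - \frac{113880}{11}$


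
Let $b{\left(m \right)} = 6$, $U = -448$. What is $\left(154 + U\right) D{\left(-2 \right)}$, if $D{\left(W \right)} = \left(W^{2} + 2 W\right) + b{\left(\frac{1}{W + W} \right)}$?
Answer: $-1764$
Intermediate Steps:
$D{\left(W \right)} = 6 + W^{2} + 2 W$ ($D{\left(W \right)} = \left(W^{2} + 2 W\right) + 6 = 6 + W^{2} + 2 W$)
$\left(154 + U\right) D{\left(-2 \right)} = \left(154 - 448\right) \left(6 + \left(-2\right)^{2} + 2 \left(-2\right)\right) = - 294 \left(6 + 4 - 4\right) = \left(-294\right) 6 = -1764$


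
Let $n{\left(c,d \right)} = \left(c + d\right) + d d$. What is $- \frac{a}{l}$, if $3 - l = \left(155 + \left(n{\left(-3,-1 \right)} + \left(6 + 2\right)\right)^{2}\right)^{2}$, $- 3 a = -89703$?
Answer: $\frac{9967}{10799} \approx 0.92296$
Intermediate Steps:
$n{\left(c,d \right)} = c + d + d^{2}$ ($n{\left(c,d \right)} = \left(c + d\right) + d^{2} = c + d + d^{2}$)
$a = 29901$ ($a = \left(- \frac{1}{3}\right) \left(-89703\right) = 29901$)
$l = -32397$ ($l = 3 - \left(155 + \left(\left(-3 - 1 + \left(-1\right)^{2}\right) + \left(6 + 2\right)\right)^{2}\right)^{2} = 3 - \left(155 + \left(\left(-3 - 1 + 1\right) + 8\right)^{2}\right)^{2} = 3 - \left(155 + \left(-3 + 8\right)^{2}\right)^{2} = 3 - \left(155 + 5^{2}\right)^{2} = 3 - \left(155 + 25\right)^{2} = 3 - 180^{2} = 3 - 32400 = -32397$)
$- \frac{a}{l} = - \frac{29901}{-32397} = - \frac{29901 \left(-1\right)}{32397} = \left(-1\right) \left(- \frac{9967}{10799}\right) = \frac{9967}{10799}$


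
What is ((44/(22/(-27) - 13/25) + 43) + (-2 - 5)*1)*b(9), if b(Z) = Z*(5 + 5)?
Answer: 246240/901 ≈ 273.30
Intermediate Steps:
b(Z) = 10*Z (b(Z) = Z*10 = 10*Z)
((44/(22/(-27) - 13/25) + 43) + (-2 - 5)*1)*b(9) = ((44/(22/(-27) - 13/25) + 43) + (-2 - 5)*1)*(10*9) = ((44/(22*(-1/27) - 13*1/25) + 43) - 7*1)*90 = ((44/(-22/27 - 13/25) + 43) - 7)*90 = ((44/(-901/675) + 43) - 7)*90 = ((44*(-675/901) + 43) - 7)*90 = ((-29700/901 + 43) - 7)*90 = (9043/901 - 7)*90 = (2736/901)*90 = 246240/901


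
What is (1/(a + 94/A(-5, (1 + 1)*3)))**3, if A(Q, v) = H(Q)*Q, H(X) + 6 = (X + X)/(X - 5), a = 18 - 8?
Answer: 15625/40707584 ≈ 0.00038384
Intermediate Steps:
a = 10
H(X) = -6 + 2*X/(-5 + X) (H(X) = -6 + (X + X)/(X - 5) = -6 + (2*X)/(-5 + X) = -6 + 2*X/(-5 + X))
A(Q, v) = 2*Q*(15 - 2*Q)/(-5 + Q) (A(Q, v) = (2*(15 - 2*Q)/(-5 + Q))*Q = 2*Q*(15 - 2*Q)/(-5 + Q))
(1/(a + 94/A(-5, (1 + 1)*3)))**3 = (1/(10 + 94/((2*(-5)*(15 - 2*(-5))/(-5 - 5)))))**3 = (1/(10 + 94/((2*(-5)*(15 + 10)/(-10)))))**3 = (1/(10 + 94/((2*(-5)*(-1/10)*25))))**3 = (1/(10 + 94/25))**3 = (1/(344/25))**3 = (25/344)**3 = 15625/40707584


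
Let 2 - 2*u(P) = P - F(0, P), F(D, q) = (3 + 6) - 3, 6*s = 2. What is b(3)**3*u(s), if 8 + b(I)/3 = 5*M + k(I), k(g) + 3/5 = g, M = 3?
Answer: 21491361/250 ≈ 85966.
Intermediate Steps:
s = 1/3 (s = (1/6)*2 = 1/3 ≈ 0.33333)
k(g) = -3/5 + g
F(D, q) = 6 (F(D, q) = 9 - 3 = 6)
b(I) = 96/5 + 3*I (b(I) = -24 + 3*(5*3 + (-3/5 + I)) = -24 + 3*(15 + (-3/5 + I)) = -24 + 3*(72/5 + I) = -24 + (216/5 + 3*I) = 96/5 + 3*I)
u(P) = 4 - P/2 (u(P) = 1 - (P - 1*6)/2 = 1 - (P - 6)/2 = 1 - (-6 + P)/2 = 1 + (3 - P/2) = 4 - P/2)
b(3)**3*u(s) = (96/5 + 3*3)**3*(4 - 1/2*1/3) = (96/5 + 9)**3*(4 - 1/6) = (141/5)**3*(23/6) = (2803221/125)*(23/6) = 21491361/250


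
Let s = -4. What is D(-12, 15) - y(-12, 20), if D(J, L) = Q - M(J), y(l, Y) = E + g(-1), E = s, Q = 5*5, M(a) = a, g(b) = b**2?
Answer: 40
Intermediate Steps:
Q = 25
E = -4
y(l, Y) = -3 (y(l, Y) = -4 + (-1)**2 = -4 + 1 = -3)
D(J, L) = 25 - J
D(-12, 15) - y(-12, 20) = (25 - 1*(-12)) - 1*(-3) = (25 + 12) + 3 = 37 + 3 = 40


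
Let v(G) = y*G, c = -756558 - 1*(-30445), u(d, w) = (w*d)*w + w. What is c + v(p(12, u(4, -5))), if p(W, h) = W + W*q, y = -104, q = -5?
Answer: -721121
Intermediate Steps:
u(d, w) = w + d*w² (u(d, w) = (d*w)*w + w = d*w² + w = w + d*w²)
p(W, h) = -4*W (p(W, h) = W + W*(-5) = W - 5*W = -4*W)
c = -726113 (c = -756558 + 30445 = -726113)
v(G) = -104*G
c + v(p(12, u(4, -5))) = -726113 - (-416)*12 = -726113 - 104*(-48) = -726113 + 4992 = -721121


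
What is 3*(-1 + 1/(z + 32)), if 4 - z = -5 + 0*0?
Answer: -120/41 ≈ -2.9268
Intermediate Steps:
z = 9 (z = 4 - (-5 + 0*0) = 4 - (-5 + 0) = 4 - 1*(-5) = 4 + 5 = 9)
3*(-1 + 1/(z + 32)) = 3*(-1 + 1/(9 + 32)) = 3*(-1 + 1/41) = 3*(-40/41) = -120/41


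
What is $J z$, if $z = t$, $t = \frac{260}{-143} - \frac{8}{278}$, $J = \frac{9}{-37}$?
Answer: $\frac{25416}{56573} \approx 0.44926$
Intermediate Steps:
$J = - \frac{9}{37}$ ($J = 9 \left(- \frac{1}{37}\right) = - \frac{9}{37} \approx -0.24324$)
$t = - \frac{2824}{1529}$ ($t = 260 \left(- \frac{1}{143}\right) - \frac{4}{139} = - \frac{20}{11} - \frac{4}{139} = - \frac{2824}{1529} \approx -1.847$)
$z = - \frac{2824}{1529} \approx -1.847$
$J z = \left(- \frac{9}{37}\right) \left(- \frac{2824}{1529}\right) = \frac{25416}{56573}$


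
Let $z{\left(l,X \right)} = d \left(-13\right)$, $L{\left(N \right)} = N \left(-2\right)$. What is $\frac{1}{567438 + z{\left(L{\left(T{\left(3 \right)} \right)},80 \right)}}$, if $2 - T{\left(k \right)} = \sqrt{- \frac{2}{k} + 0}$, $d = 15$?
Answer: $\frac{1}{567243} \approx 1.7629 \cdot 10^{-6}$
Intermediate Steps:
$T{\left(k \right)} = 2 - \sqrt{2} \sqrt{- \frac{1}{k}}$ ($T{\left(k \right)} = 2 - \sqrt{- \frac{2}{k} + 0} = 2 - \sqrt{- \frac{2}{k}} = 2 - \sqrt{2} \sqrt{- \frac{1}{k}}$)
$L{\left(N \right)} = - 2 N$
$z{\left(l,X \right)} = -195$ ($z{\left(l,X \right)} = 15 \left(-13\right) = -195$)
$\frac{1}{567438 + z{\left(L{\left(T{\left(3 \right)} \right)},80 \right)}} = \frac{1}{567438 - 195} = \frac{1}{567243}$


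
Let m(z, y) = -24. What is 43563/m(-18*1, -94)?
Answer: -14521/8 ≈ -1815.1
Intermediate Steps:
43563/m(-18*1, -94) = 43563/(-24) = 43563*(-1/24) = -14521/8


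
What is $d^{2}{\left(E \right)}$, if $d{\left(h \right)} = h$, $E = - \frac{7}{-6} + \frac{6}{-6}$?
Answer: $\frac{1}{36} \approx 0.027778$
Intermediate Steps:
$E = \frac{1}{6}$ ($E = \left(-7\right) \left(- \frac{1}{6}\right) + 6 \left(- \frac{1}{6}\right) = \frac{7}{6} - 1 = \frac{1}{6} \approx 0.16667$)
$d^{2}{\left(E \right)} = \left(\frac{1}{6}\right)^{2} = \frac{1}{36}$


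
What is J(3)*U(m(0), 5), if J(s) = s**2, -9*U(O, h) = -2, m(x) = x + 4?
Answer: 2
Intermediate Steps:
m(x) = 4 + x
U(O, h) = 2/9 (U(O, h) = -1/9*(-2) = 2/9)
J(3)*U(m(0), 5) = 3**2*(2/9) = 9*(2/9) = 2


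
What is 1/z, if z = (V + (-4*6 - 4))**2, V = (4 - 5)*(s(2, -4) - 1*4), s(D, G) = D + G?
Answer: 1/484 ≈ 0.0020661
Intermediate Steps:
V = 6 (V = (4 - 5)*((2 - 4) - 1*4) = -(-2 - 4) = -1*(-6) = 6)
z = 484 (z = (6 + (-4*6 - 4))**2 = (6 + (-24 - 4))**2 = (6 - 28)**2 = (-22)**2 = 484)
1/z = 1/484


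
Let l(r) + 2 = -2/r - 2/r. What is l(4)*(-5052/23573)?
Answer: 15156/23573 ≈ 0.64294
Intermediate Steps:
l(r) = -2 - 4/r (l(r) = -2 + (-2/r - 2/r) = -2 - 4/r)
l(4)*(-5052/23573) = (-2 - 4/4)*(-5052/23573) = (-2 - 4*¼)*(-5052*1/23573) = (-2 - 1)*(-5052/23573) = -3*(-5052/23573) = 15156/23573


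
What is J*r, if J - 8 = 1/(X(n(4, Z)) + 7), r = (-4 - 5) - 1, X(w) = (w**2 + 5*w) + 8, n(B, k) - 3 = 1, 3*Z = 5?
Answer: -4090/51 ≈ -80.196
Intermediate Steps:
Z = 5/3 (Z = (1/3)*5 = 5/3 ≈ 1.6667)
n(B, k) = 4 (n(B, k) = 3 + 1 = 4)
X(w) = 8 + w**2 + 5*w
r = -10 (r = -9 - 1 = -10)
J = 409/51 (J = 8 + 1/((8 + 4**2 + 5*4) + 7) = 8 + 1/((8 + 16 + 20) + 7) = 8 + 1/(44 + 7) = 8 + 1/51 = 409/51 ≈ 8.0196)
J*r = (409/51)*(-10) = -4090/51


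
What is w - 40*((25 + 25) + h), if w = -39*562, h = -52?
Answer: -21838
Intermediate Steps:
w = -21918
w - 40*((25 + 25) + h) = -21918 - 40*((25 + 25) - 52) = -21918 - 40*(50 - 52) = -21918 - 40*(-2) = -21918 - 1*(-80) = -21918 + 80 = -21838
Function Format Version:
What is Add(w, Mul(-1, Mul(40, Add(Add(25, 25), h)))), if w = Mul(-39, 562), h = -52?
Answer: -21838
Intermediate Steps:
w = -21918
Add(w, Mul(-1, Mul(40, Add(Add(25, 25), h)))) = Add(-21918, Mul(-1, Mul(40, Add(Add(25, 25), -52)))) = Add(-21918, Mul(-1, Mul(40, Add(50, -52)))) = Add(-21918, Mul(-1, Mul(40, -2))) = Add(-21918, Mul(-1, -80)) = Add(-21918, 80) = -21838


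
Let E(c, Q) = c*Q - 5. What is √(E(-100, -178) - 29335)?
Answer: 2*I*√2885 ≈ 107.42*I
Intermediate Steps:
E(c, Q) = -5 + Q*c (E(c, Q) = Q*c - 5 = -5 + Q*c)
√(E(-100, -178) - 29335) = √((-5 - 178*(-100)) - 29335) = √((-5 + 17800) - 29335) = √(17795 - 29335) = √(-11540) = 2*I*√2885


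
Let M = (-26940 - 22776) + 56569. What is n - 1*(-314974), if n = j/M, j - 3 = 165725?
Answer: 2158682550/6853 ≈ 3.1500e+5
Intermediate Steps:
j = 165728 (j = 3 + 165725 = 165728)
M = 6853 (M = -49716 + 56569 = 6853)
n = 165728/6853 ≈ 24.183
n - 1*(-314974) = 165728/6853 - 1*(-314974) = 165728/6853 + 314974 = 2158682550/6853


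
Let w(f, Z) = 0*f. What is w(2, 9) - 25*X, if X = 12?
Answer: -300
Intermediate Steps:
w(f, Z) = 0
w(2, 9) - 25*X = 0 - 25*12 = 0 - 300 = -300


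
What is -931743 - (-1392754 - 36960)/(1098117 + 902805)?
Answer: -84742892606/90951 ≈ -9.3174e+5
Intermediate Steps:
-931743 - (-1392754 - 36960)/(1098117 + 902805) = -931743 - (-1429714)/2000922 = -931743 - 1*(-64987/90951) = -931743 + 64987/90951 = -84742892606/90951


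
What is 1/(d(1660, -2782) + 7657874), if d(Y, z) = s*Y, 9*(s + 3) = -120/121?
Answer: 363/2777934122 ≈ 1.3067e-7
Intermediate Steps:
s = -1129/363 (s = -3 + (-120/121)/9 = -3 + (-120*1/121)/9 = -3 + (⅑)*(-120/121) = -3 - 40/363 = -1129/363 ≈ -3.1102)
d(Y, z) = -1129*Y/363
1/(d(1660, -2782) + 7657874) = 1/(-1129/363*1660 + 7657874) = 1/(-1874140/363 + 7657874) = 1/(2777934122/363) = 363/2777934122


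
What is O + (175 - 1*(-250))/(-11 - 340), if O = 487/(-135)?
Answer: -8456/1755 ≈ -4.8182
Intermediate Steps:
O = -487/135 (O = 487*(-1/135) = -487/135 ≈ -3.6074)
O + (175 - 1*(-250))/(-11 - 340) = -487/135 + (175 - 1*(-250))/(-11 - 340) = -487/135 + (175 + 250)/(-351) = -487/135 - 1/351*425 = -487/135 - 425/351 = -8456/1755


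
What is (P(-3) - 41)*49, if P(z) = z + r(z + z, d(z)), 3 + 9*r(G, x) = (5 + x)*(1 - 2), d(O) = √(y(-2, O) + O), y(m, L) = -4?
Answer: -19796/9 - 49*I*√7/9 ≈ -2199.6 - 14.405*I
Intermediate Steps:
d(O) = √(-4 + O)
r(G, x) = -8/9 - x/9 (r(G, x) = -⅓ + ((5 + x)*(1 - 2))/9 = -⅓ + ((5 + x)*(-1))/9 = -⅓ + (-5 - x)/9 = -⅓ + (-5/9 - x/9) = -8/9 - x/9)
P(z) = -8/9 + z - √(-4 + z)/9 (P(z) = z + (-8/9 - √(-4 + z)/9) = -8/9 + z - √(-4 + z)/9)
(P(-3) - 41)*49 = ((-8/9 - 3 - √(-4 - 3)/9) - 41)*49 = ((-8/9 - 3 - I*√7/9) - 41)*49 = ((-35/9 - I*√7/9) - 41)*49 = (-404/9 - I*√7/9)*49 = -19796/9 - 49*I*√7/9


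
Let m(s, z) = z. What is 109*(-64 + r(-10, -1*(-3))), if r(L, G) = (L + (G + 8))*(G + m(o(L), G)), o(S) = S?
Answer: -6322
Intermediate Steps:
r(L, G) = 2*G*(8 + G + L) (r(L, G) = (L + (G + 8))*(G + G) = (L + (8 + G))*(2*G) = (8 + G + L)*(2*G) = 2*G*(8 + G + L))
109*(-64 + r(-10, -1*(-3))) = 109*(-64 + 2*(-1*(-3))*(8 - 1*(-3) - 10)) = 109*(-64 + 2*3*(8 + 3 - 10)) = 109*(-64 + 2*3*1) = 109*(-64 + 6) = 109*(-58) = -6322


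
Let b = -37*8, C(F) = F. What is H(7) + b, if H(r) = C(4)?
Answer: -292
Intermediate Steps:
H(r) = 4
b = -296
H(7) + b = 4 - 296 = -292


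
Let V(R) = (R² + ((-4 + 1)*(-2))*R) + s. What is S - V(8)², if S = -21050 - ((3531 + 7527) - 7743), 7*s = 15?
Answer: -1832286/49 ≈ -37394.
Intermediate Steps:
s = 15/7 (s = (⅐)*15 = 15/7 ≈ 2.1429)
V(R) = 15/7 + R² + 6*R (V(R) = (R² + ((-4 + 1)*(-2))*R) + 15/7 = (R² + (-3*(-2))*R) + 15/7 = (R² + 6*R) + 15/7 = 15/7 + R² + 6*R)
S = -24365 (S = -21050 - (11058 - 7743) = -21050 - 1*3315 = -21050 - 3315 = -24365)
S - V(8)² = -24365 - (15/7 + 8² + 6*8)² = -24365 - (15/7 + 64 + 48)² = -24365 - (799/7)² = -24365 - 1*638401/49 = -24365 - 638401/49 = -1832286/49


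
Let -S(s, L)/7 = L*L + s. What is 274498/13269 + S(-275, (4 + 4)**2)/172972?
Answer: 47125562113/2295165468 ≈ 20.533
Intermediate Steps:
S(s, L) = -7*s - 7*L**2 (S(s, L) = -7*(L*L + s) = -7*(L**2 + s) = -7*(s + L**2) = -7*s - 7*L**2)
274498/13269 + S(-275, (4 + 4)**2)/172972 = 274498/13269 + (-7*(-275) - 7*(4 + 4)**4)/172972 = 274498*(1/13269) + (1925 - 7*(8**2)**2)*(1/172972) = 274498/13269 + (1925 - 7*64**2)*(1/172972) = 274498/13269 + (1925 - 7*4096)*(1/172972) = 274498/13269 + (1925 - 28672)*(1/172972) = 274498/13269 - 26747*1/172972 = 274498/13269 - 26747/172972 = 47125562113/2295165468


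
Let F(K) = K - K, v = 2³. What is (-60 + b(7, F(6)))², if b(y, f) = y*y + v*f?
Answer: 121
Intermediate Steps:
v = 8
F(K) = 0
b(y, f) = y² + 8*f (b(y, f) = y*y + 8*f = y² + 8*f)
(-60 + b(7, F(6)))² = (-60 + (7² + 8*0))² = (-60 + (49 + 0))² = (-60 + 49)² = (-11)² = 121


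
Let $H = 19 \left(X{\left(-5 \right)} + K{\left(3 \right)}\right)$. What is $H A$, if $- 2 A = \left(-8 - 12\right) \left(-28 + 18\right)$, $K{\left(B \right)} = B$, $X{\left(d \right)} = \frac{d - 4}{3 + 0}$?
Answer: $0$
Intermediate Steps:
$X{\left(d \right)} = - \frac{4}{3} + \frac{d}{3}$ ($X{\left(d \right)} = \frac{-4 + d}{3} = \left(-4 + d\right) \frac{1}{3} = - \frac{4}{3} + \frac{d}{3}$)
$A = -100$ ($A = - \frac{\left(-8 - 12\right) \left(-28 + 18\right)}{2} = - \frac{\left(-20\right) \left(-10\right)}{2} = \left(- \frac{1}{2}\right) 200 = -100$)
$H = 0$ ($H = 19 \left(\left(- \frac{4}{3} + \frac{1}{3} \left(-5\right)\right) + 3\right) = 19 \left(\left(- \frac{4}{3} - \frac{5}{3}\right) + 3\right) = 19 \left(-3 + 3\right) = 19 \cdot 0 = 0$)
$H A = 0 \left(-100\right) = 0$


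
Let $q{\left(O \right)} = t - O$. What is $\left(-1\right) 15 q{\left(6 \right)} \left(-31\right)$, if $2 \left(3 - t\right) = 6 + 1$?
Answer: $- \frac{6045}{2} \approx -3022.5$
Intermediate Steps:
$t = - \frac{1}{2}$ ($t = 3 - \frac{6 + 1}{2} = 3 - \frac{7}{2} = - \frac{1}{2} \approx -0.5$)
$q{\left(O \right)} = - \frac{1}{2} - O$
$\left(-1\right) 15 q{\left(6 \right)} \left(-31\right) = \left(-1\right) 15 \left(- \frac{1}{2} - 6\right) \left(-31\right) = - 15 \left(- \frac{1}{2} - 6\right) \left(-31\right) = \left(-15\right) \left(- \frac{13}{2}\right) \left(-31\right) = \frac{195}{2} \left(-31\right) = - \frac{6045}{2}$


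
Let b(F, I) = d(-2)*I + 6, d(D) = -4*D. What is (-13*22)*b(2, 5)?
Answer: -13156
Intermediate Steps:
b(F, I) = 6 + 8*I (b(F, I) = (-4*(-2))*I + 6 = 8*I + 6 = 6 + 8*I)
(-13*22)*b(2, 5) = (-13*22)*(6 + 8*5) = -286*(6 + 40) = -286*46 = -13156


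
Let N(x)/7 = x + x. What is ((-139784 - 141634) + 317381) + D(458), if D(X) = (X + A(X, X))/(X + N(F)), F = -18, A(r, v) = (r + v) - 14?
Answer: 3704869/103 ≈ 35970.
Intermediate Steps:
A(r, v) = -14 + r + v
N(x) = 14*x (N(x) = 7*(x + x) = 7*(2*x) = 14*x)
D(X) = (-14 + 3*X)/(-252 + X) (D(X) = (X + (-14 + X + X))/(X + 14*(-18)) = (X + (-14 + 2*X))/(X - 252) = (-14 + 3*X)/(-252 + X))
((-139784 - 141634) + 317381) + D(458) = ((-139784 - 141634) + 317381) + (-14 + 3*458)/(-252 + 458) = (-281418 + 317381) + (-14 + 1374)/206 = 35963 + (1/206)*1360 = 35963 + 680/103 = 3704869/103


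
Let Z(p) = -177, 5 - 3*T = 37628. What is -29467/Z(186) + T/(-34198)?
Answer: 1009932223/6053046 ≈ 166.85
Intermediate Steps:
T = -12541 (T = 5/3 - ⅓*37628 = 5/3 - 37628/3 = -12541)
-29467/Z(186) + T/(-34198) = -29467/(-177) - 12541/(-34198) = -29467*(-1/177) - 12541*(-1/34198) = 29467/177 + 12541/34198 = 1009932223/6053046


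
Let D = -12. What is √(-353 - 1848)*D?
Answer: -12*I*√2201 ≈ -562.98*I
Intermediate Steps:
√(-353 - 1848)*D = √(-353 - 1848)*(-12) = √(-2201)*(-12) = (I*√2201)*(-12) = -12*I*√2201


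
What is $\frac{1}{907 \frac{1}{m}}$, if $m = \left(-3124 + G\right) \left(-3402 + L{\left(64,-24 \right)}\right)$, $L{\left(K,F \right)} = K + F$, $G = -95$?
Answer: $\frac{10822278}{907} \approx 11932.0$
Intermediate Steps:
$L{\left(K,F \right)} = F + K$
$m = 10822278$ ($m = \left(-3124 - 95\right) \left(-3402 + \left(-24 + 64\right)\right) = - 3219 \left(-3402 + 40\right) = \left(-3219\right) \left(-3362\right) = 10822278$)
$\frac{1}{907 \frac{1}{m}} = \frac{1}{907 \cdot \frac{1}{10822278}} = \frac{1}{\frac{907}{10822278}} = \frac{10822278}{907}$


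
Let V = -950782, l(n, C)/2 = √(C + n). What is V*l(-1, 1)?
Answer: 0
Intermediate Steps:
l(n, C) = 2*√(C + n)
V*l(-1, 1) = -1901564*√(1 - 1) = -1901564*√0 = -1901564*0 = -950782*0 = 0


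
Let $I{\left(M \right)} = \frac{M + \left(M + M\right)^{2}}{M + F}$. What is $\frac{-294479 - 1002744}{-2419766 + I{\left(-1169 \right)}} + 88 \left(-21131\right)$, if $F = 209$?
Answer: $- \frac{865959787976120}{465688087} \approx -1.8595 \cdot 10^{6}$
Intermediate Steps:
$I{\left(M \right)} = \frac{M + 4 M^{2}}{209 + M}$ ($I{\left(M \right)} = \frac{M + \left(M + M\right)^{2}}{M + 209} = \frac{M + \left(2 M\right)^{2}}{209 + M} = \frac{M + 4 M^{2}}{209 + M}$)
$\frac{-294479 - 1002744}{-2419766 + I{\left(-1169 \right)}} + 88 \left(-21131\right) = \frac{-294479 - 1002744}{-2419766 - \frac{1169 \left(1 + 4 \left(-1169\right)\right)}{209 - 1169}} + 88 \left(-21131\right) = - \frac{1297223}{-2419766 - \frac{1169 \left(1 - 4676\right)}{-960}} - 1859528 = - \frac{1297223}{-2419766 - \left(- \frac{1169}{960}\right) \left(-4675\right)} - 1859528 = - \frac{1297223}{-2419766 - \frac{1093015}{192}} - 1859528 = - \frac{1297223}{- \frac{465688087}{192}} - 1859528 = \left(-1297223\right) \left(- \frac{192}{465688087}\right) - 1859528 = \frac{249066816}{465688087} - 1859528 = - \frac{865959787976120}{465688087}$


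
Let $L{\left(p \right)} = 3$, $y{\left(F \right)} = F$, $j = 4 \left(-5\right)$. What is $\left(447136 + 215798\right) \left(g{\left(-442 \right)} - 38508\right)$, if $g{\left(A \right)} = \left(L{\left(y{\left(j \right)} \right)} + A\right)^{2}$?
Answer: $102233040942$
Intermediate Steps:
$j = -20$
$g{\left(A \right)} = \left(3 + A\right)^{2}$
$\left(447136 + 215798\right) \left(g{\left(-442 \right)} - 38508\right) = \left(447136 + 215798\right) \left(\left(3 - 442\right)^{2} - 38508\right) = 662934 \left(\left(-439\right)^{2} - 38508\right) = 662934 \left(192721 - 38508\right) = 662934 \cdot 154213 = 102233040942$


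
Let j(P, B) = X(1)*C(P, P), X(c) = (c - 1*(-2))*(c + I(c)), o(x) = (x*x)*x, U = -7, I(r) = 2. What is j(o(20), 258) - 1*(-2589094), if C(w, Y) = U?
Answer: 2589031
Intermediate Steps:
o(x) = x**3 (o(x) = x**2*x = x**3)
X(c) = (2 + c)**2 (X(c) = (c - 1*(-2))*(c + 2) = (c + 2)*(2 + c) = (2 + c)*(2 + c) = (2 + c)**2)
C(w, Y) = -7
j(P, B) = -63 (j(P, B) = (4 + 1**2 + 4*1)*(-7) = (4 + 1 + 4)*(-7) = 9*(-7) = -63)
j(o(20), 258) - 1*(-2589094) = -63 - 1*(-2589094) = -63 + 2589094 = 2589031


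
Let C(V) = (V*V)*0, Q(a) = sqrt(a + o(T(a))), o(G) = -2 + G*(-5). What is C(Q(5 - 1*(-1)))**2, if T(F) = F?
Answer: 0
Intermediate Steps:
o(G) = -2 - 5*G
Q(a) = sqrt(-2 - 4*a) (Q(a) = sqrt(a + (-2 - 5*a)) = sqrt(-2 - 4*a))
C(V) = 0 (C(V) = V**2*0 = 0)
C(Q(5 - 1*(-1)))**2 = 0**2 = 0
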